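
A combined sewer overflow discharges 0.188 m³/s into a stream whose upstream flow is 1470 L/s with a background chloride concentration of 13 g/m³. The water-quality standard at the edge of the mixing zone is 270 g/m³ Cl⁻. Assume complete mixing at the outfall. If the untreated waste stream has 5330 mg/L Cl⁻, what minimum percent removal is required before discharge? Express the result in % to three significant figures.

57.2 %

1470 L/s = 1.47 m³/s.
Mass balance: 270·1.658 = 0.188·Cₑ + 1.47·13.
Cₑ = (447.7 − 19.11) / 0.188 = 2280 mg/L.
Required removal = 1 − 2280/5330 = 57.23 %.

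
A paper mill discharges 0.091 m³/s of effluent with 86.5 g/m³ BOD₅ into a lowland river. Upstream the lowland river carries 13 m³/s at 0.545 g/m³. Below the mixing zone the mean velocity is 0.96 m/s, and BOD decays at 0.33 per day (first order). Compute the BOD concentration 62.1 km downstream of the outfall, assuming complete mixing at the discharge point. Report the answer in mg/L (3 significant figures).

0.892 mg/L

After complete mixing, C₀ = (0.091·86.5 + 13·0.545) / 13.09 = 1.143 mg/L.
Travel time t = 6.21e+04 m / 0.96 m/s = 6.469e+04 s = 0.7487 d.
C = 1.143·exp(−0.33·0.7487) = 1.143·0.7811 = 0.8924 mg/L.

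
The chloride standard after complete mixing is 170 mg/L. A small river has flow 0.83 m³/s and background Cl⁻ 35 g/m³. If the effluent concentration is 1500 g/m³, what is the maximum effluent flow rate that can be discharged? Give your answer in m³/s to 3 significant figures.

0.0842 m³/s

Mass balance at complete mixing: C_std·(Q_w + Q_r) = Q_w·C_e + Q_r·C_b.
Rearranging, Q_w = Q_r·(C_std − C_b)/(C_e − C_std) = 0.83·(170 − 35) / (1500 − 170) = 0.08425 m³/s.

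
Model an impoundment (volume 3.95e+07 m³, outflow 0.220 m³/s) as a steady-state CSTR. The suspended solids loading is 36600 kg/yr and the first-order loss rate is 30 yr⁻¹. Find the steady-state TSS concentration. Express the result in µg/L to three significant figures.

30.7 µg/L

Outflow Q = 0.220 m³/s × 3.156e+07 s/yr = 6.943e+06 m³/yr.
Steady-state CSTR mass balance: W = Q·C + k·V·C, so C = W/(Q + kV).
Q + kV = 6.943e+06 + 30·3.95e+07 = 1.192e+09 m³/yr.
C = 36600/1.192e+09 = 3.071e-05 kg/m³ = 0.03071 mg/L = 30.71 µg/L.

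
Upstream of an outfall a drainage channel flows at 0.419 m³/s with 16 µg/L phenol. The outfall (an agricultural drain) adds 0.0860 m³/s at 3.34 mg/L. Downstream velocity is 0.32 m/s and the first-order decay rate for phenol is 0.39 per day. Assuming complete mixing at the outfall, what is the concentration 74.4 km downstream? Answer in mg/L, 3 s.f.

16 µg/L = 0.016 mg/L.
After complete mixing, C₀ = (0.086·3.34 + 0.419·0.016) / 0.505 = 0.5821 mg/L.
Travel time t = 7.44e+04 m / 0.32 m/s = 2.325e+05 s = 2.691 d.
C = 0.5821·exp(−0.39·2.691) = 0.5821·0.3501 = 0.2038 mg/L.

0.204 mg/L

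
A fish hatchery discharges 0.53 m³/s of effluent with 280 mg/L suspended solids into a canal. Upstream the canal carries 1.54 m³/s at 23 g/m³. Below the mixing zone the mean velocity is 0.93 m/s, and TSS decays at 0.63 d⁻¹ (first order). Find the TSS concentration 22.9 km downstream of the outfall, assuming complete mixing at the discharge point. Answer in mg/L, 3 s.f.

After complete mixing, C₀ = (0.53·280 + 1.54·23) / 2.07 = 88.8 mg/L.
Travel time t = 2.29e+04 m / 0.93 m/s = 2.462e+04 s = 0.285 d.
C = 88.8·exp(−0.63·0.285) = 88.8·0.8356 = 74.21 mg/L.

74.2 mg/L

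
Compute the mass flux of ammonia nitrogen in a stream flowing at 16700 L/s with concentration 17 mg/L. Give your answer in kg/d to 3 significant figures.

24500 kg/d

16700 L/s = 16.7 m³/s.
Mass flux = Q·C = 16.7 m³/s × 17 g/m³ = 283.9 g/s.
= 283.9 g/s × 86.4 = 2.453e+04 kg/d.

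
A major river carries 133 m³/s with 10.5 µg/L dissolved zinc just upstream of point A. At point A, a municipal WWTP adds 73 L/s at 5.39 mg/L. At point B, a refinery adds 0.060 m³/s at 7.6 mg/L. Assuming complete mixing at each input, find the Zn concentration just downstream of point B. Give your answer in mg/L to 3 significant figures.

0.0169 mg/L

10.5 µg/L = 0.0105 mg/L.
73 L/s = 0.073 m³/s.
After input A: C = (133·0.0105 + 0.073·5.39) / 133.1 = 0.01345 mg/L.
After input B: C = (133.1·0.01345 + 0.06·7.6) / 133.1 = 0.01687 mg/L.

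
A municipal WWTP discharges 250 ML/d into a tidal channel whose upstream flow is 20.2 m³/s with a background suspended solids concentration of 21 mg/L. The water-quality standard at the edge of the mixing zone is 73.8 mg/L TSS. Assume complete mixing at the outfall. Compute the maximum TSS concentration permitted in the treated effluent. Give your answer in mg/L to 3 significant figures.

442 mg/L

250 ML/d = 2.894 m³/s.
Mass balance: 73.8·23.09 = 2.894·Cₑ + 20.2·21.
Cₑ = (1704 − 424.2) / 2.894 = 442.4 mg/L.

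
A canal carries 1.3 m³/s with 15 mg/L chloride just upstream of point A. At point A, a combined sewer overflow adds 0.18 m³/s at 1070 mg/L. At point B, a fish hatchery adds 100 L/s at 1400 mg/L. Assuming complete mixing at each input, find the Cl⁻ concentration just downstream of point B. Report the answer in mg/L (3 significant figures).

223 mg/L

After input A: C = (1.3·15 + 0.18·1070) / 1.48 = 143.3 mg/L.
100 L/s = 0.1 m³/s.
After input B: C = (1.48·143.3 + 0.1·1400) / 1.58 = 222.8 mg/L.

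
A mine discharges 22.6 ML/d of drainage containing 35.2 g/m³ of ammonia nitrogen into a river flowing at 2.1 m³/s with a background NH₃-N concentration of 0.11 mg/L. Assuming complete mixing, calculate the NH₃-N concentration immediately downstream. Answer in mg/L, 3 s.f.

22.6 ML/d = 0.2616 m³/s.
Conservation of mass across the mixing zone: C = (0.2616·35.2 + 2.1·0.11) / (0.2616 + 2.1) = 9.438/2.362 = 3.997 mg/L.

4.00 mg/L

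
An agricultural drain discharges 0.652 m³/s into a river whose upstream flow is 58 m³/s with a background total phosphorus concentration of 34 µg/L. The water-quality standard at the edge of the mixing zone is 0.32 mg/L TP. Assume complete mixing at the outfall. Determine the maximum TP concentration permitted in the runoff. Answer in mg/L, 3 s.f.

34 µg/L = 0.034 mg/L.
Mass balance: 0.32·58.65 = 0.652·Cₑ + 58·0.034.
Cₑ = (18.77 − 1.972) / 0.652 = 25.76 mg/L.

25.8 mg/L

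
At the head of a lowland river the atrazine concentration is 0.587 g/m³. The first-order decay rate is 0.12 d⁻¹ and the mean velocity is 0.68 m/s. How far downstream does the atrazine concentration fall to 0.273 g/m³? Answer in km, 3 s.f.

375 km

From C = C₀·e^(−kt), t = ln(C₀/C)/k = ln(0.587/0.273)/0.12 = 0.7656/0.12 = 6.38 d.
Distance = v·t = 0.68 m/s × 5.512e+05 s = 3.748e+05 m = 374.8 km.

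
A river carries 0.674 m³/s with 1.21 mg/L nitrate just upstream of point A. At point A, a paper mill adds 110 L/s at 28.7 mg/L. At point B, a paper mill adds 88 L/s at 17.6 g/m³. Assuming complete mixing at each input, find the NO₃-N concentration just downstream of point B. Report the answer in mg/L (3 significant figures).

6.33 mg/L

110 L/s = 0.11 m³/s.
After input A: C = (0.674·1.21 + 0.11·28.7) / 0.784 = 5.067 mg/L.
88 L/s = 0.088 m³/s.
After input B: C = (0.784·5.067 + 0.088·17.6) / 0.872 = 6.332 mg/L.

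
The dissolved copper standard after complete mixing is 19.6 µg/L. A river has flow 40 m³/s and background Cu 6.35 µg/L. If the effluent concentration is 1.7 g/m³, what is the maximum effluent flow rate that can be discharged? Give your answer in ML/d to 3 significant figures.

6.35 µg/L = 0.00635 mg/L.
19.6 µg/L = 0.0196 mg/L.
Mass balance at complete mixing: C_std·(Q_w + Q_r) = Q_w·C_e + Q_r·C_b.
Rearranging, Q_w = Q_r·(C_std − C_b)/(C_e − C_std) = 40·(0.0196 − 0.00635) / (1.7 − 0.0196) = 0.3154 m³/s.
= 27.25 ML/d.

27.3 ML/d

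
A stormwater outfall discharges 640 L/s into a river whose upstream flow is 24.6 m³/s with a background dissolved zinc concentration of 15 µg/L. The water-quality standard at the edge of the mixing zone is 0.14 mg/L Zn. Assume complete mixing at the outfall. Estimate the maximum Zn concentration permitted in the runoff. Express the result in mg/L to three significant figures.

640 L/s = 0.64 m³/s.
15 µg/L = 0.015 mg/L.
Mass balance: 0.14·25.24 = 0.64·Cₑ + 24.6·0.015.
Cₑ = (3.534 − 0.369) / 0.64 = 4.945 mg/L.

4.94 mg/L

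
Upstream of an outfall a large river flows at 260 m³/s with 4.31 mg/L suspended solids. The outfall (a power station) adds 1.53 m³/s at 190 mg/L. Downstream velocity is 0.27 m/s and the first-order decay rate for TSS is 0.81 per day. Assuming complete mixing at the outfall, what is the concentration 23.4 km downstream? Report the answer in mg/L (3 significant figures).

2.39 mg/L

After complete mixing, C₀ = (1.53·190 + 260·4.31) / 261.5 = 5.396 mg/L.
Travel time t = 2.34e+04 m / 0.27 m/s = 8.667e+04 s = 1.003 d.
C = 5.396·exp(−0.81·1.003) = 5.396·0.4437 = 2.395 mg/L.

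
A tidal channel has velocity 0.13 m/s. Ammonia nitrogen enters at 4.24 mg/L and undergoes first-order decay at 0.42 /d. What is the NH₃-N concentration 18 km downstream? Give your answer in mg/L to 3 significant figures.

Travel time t = 18 km / 0.13 m/s = 1.8e+04/0.13 = 1.385e+05 s = 1.603 d.
First-order decay: C = 4.24·exp(−0.42·1.603) = 4.24·0.5101 = 2.163 mg/L.

2.16 mg/L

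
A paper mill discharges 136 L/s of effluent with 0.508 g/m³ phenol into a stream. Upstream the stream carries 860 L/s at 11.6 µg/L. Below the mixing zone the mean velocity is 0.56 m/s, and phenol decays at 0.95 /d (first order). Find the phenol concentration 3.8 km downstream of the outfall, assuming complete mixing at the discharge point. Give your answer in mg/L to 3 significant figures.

0.0737 mg/L

136 L/s = 0.136 m³/s.
860 L/s = 0.86 m³/s.
11.6 µg/L = 0.0116 mg/L.
After complete mixing, C₀ = (0.136·0.508 + 0.86·0.0116) / 0.996 = 0.07938 mg/L.
Travel time t = 3800 m / 0.56 m/s = 6786 s = 0.07854 d.
C = 0.07938·exp(−0.95·0.07854) = 0.07938·0.9281 = 0.07367 mg/L.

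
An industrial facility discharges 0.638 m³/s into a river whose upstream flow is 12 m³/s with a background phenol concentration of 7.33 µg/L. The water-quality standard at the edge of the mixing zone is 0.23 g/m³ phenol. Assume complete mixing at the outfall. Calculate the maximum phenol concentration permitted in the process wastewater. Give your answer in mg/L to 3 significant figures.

4.42 mg/L

7.33 µg/L = 0.00733 mg/L.
Mass balance: 0.23·12.64 = 0.638·Cₑ + 12·0.00733.
Cₑ = (2.907 − 0.08796) / 0.638 = 4.418 mg/L.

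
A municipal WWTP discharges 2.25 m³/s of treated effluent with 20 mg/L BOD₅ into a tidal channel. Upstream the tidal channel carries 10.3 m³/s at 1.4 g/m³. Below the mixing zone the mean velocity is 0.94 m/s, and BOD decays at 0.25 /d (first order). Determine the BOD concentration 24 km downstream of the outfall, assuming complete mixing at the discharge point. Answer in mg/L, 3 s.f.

After complete mixing, C₀ = (2.25·20 + 10.3·1.4) / 12.55 = 4.735 mg/L.
Travel time t = 2.4e+04 m / 0.94 m/s = 2.553e+04 s = 0.2955 d.
C = 4.735·exp(−0.25·0.2955) = 4.735·0.9288 = 4.397 mg/L.

4.40 mg/L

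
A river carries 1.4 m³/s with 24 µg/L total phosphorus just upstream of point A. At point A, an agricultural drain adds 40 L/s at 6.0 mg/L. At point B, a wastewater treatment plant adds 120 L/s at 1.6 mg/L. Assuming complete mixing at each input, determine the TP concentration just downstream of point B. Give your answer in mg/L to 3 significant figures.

0.298 mg/L

24 µg/L = 0.024 mg/L.
40 L/s = 0.04 m³/s.
After input A: C = (1.4·0.024 + 0.04·6) / 1.44 = 0.19 mg/L.
120 L/s = 0.12 m³/s.
After input B: C = (1.44·0.19 + 0.12·1.6) / 1.56 = 0.2985 mg/L.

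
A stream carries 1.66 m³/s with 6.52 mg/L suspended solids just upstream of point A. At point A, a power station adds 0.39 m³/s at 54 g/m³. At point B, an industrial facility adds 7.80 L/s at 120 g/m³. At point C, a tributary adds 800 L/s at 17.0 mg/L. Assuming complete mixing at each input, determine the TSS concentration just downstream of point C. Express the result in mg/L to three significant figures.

16.2 mg/L

After input A: C = (1.66·6.52 + 0.39·54) / 2.05 = 15.55 mg/L.
7.80 L/s = 0.0078 m³/s.
After input B: C = (2.05·15.55 + 0.0078·120) / 2.058 = 15.95 mg/L.
800 L/s = 0.8 m³/s.
After input C: C = (2.058·15.95 + 0.8·17) / 2.858 = 16.24 mg/L.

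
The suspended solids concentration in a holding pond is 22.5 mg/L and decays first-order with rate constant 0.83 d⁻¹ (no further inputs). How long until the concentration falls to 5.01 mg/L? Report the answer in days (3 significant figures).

t = ln(C₀/C)/k = ln(22.5/5.01)/0.83 = 1.502/0.83 = 1.81 d.

1.81 d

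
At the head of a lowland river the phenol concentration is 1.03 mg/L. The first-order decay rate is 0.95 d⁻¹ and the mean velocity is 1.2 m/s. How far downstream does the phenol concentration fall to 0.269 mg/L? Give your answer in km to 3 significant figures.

From C = C₀·e^(−kt), t = ln(C₀/C)/k = ln(1.03/0.269)/0.95 = 1.343/0.95 = 1.413 d.
Distance = v·t = 1.2 m/s × 1.221e+05 s = 1.465e+05 m = 146.5 km.

147 km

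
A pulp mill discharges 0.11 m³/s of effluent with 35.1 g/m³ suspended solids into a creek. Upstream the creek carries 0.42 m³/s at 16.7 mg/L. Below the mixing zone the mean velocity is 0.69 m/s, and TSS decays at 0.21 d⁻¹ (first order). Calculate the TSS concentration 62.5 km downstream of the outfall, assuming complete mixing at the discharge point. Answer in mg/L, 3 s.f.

16.5 mg/L

After complete mixing, C₀ = (0.11·35.1 + 0.42·16.7) / 0.53 = 20.52 mg/L.
Travel time t = 6.25e+04 m / 0.69 m/s = 9.058e+04 s = 1.048 d.
C = 20.52·exp(−0.21·1.048) = 20.52·0.8024 = 16.46 mg/L.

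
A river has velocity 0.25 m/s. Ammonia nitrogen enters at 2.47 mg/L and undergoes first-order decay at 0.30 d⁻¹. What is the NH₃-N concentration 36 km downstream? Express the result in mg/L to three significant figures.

Travel time t = 36 km / 0.25 m/s = 3.6e+04/0.25 = 1.44e+05 s = 1.667 d.
First-order decay: C = 2.47·exp(−0.30·1.667) = 2.47·0.6065 = 1.498 mg/L.

1.50 mg/L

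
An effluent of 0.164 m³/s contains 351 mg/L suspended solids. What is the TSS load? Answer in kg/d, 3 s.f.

4970 kg/d

Mass flux = Q·C = 0.164 m³/s × 351 g/m³ = 57.56 g/s.
= 57.56 g/s × 86.4 = 4974 kg/d.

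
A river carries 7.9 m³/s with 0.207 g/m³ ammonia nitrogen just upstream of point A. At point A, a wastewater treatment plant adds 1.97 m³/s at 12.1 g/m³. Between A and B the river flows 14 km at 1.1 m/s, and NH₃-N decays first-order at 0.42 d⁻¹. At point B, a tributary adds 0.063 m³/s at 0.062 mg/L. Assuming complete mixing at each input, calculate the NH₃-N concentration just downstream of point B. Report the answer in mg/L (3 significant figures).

2.41 mg/L

After input A: C = (7.9·0.207 + 1.97·12.1) / 9.87 = 2.581 mg/L.
Over the 14 km reach to input B (t = 1.273e+04 s = 0.1473 d), decay gives C = 2.581·exp(−0.42·0.1473) = 2.426 mg/L.
After input B: C = (9.87·2.426 + 0.063·0.062) / 9.933 = 2.411 mg/L.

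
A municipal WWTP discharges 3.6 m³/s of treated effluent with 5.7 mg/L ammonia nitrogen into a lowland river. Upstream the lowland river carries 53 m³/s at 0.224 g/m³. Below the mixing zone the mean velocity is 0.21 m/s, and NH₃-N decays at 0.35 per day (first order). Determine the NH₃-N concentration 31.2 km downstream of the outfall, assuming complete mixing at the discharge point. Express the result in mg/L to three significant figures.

0.314 mg/L

After complete mixing, C₀ = (3.6·5.7 + 53·0.224) / 56.6 = 0.5723 mg/L.
Travel time t = 3.12e+04 m / 0.21 m/s = 1.486e+05 s = 1.72 d.
C = 0.5723·exp(−0.35·1.72) = 0.5723·0.5478 = 0.3135 mg/L.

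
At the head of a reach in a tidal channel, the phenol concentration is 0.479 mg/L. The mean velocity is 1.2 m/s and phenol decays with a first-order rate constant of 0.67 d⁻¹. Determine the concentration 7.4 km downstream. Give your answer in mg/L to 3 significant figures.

Travel time t = 7.4 km / 1.2 m/s = 7400/1.2 = 6167 s = 0.07137 d.
First-order decay: C = 0.479·exp(−0.67·0.07137) = 0.479·0.9533 = 0.4566 mg/L.

0.457 mg/L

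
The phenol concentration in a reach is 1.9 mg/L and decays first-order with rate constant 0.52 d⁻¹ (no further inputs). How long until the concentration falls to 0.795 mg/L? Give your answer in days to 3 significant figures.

1.68 d

t = ln(C₀/C)/k = ln(1.9/0.795)/0.52 = 0.8713/0.52 = 1.676 d.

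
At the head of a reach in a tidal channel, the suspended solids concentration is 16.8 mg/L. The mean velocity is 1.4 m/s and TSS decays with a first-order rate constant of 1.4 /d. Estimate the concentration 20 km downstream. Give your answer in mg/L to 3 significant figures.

Travel time t = 20 km / 1.4 m/s = 2e+04/1.4 = 1.429e+04 s = 0.1653 d.
First-order decay: C = 16.8·exp(−1.4·0.1653) = 16.8·0.7934 = 13.33 mg/L.

13.3 mg/L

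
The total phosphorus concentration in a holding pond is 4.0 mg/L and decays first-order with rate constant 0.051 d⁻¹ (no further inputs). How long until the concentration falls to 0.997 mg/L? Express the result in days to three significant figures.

27.2 d

t = ln(C₀/C)/k = ln(4.0/0.997)/0.051 = 1.389/0.051 = 27.24 d.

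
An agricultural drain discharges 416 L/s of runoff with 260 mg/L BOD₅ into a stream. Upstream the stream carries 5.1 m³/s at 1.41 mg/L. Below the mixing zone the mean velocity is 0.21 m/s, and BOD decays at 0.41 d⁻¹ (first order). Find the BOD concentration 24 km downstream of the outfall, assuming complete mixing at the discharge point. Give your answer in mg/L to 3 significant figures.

416 L/s = 0.416 m³/s.
After complete mixing, C₀ = (0.416·260 + 5.1·1.41) / 5.516 = 20.91 mg/L.
Travel time t = 2.4e+04 m / 0.21 m/s = 1.143e+05 s = 1.323 d.
C = 20.91·exp(−0.41·1.323) = 20.91·0.5814 = 12.16 mg/L.

12.2 mg/L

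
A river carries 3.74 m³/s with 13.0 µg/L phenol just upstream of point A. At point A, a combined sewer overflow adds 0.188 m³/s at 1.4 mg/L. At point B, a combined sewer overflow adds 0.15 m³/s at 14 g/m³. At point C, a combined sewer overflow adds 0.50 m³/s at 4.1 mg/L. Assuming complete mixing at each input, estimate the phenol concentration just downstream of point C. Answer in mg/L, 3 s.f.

0.975 mg/L

13.0 µg/L = 0.013 mg/L.
After input A: C = (3.74·0.013 + 0.188·1.4) / 3.928 = 0.07938 mg/L.
After input B: C = (3.928·0.07938 + 0.15·14) / 4.078 = 0.5914 mg/L.
After input C: C = (4.078·0.5914 + 0.5·4.1) / 4.578 = 0.9746 mg/L.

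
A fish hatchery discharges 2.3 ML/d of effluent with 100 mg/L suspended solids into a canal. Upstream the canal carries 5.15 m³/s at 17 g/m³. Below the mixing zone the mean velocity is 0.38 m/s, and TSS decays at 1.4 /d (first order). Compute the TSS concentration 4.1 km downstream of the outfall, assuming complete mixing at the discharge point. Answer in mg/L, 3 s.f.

2.3 ML/d = 0.02662 m³/s.
After complete mixing, C₀ = (0.02662·100 + 5.15·17) / 5.177 = 17.43 mg/L.
Travel time t = 4100 m / 0.38 m/s = 1.079e+04 s = 0.1249 d.
C = 17.43·exp(−1.4·0.1249) = 17.43·0.8396 = 14.63 mg/L.

14.6 mg/L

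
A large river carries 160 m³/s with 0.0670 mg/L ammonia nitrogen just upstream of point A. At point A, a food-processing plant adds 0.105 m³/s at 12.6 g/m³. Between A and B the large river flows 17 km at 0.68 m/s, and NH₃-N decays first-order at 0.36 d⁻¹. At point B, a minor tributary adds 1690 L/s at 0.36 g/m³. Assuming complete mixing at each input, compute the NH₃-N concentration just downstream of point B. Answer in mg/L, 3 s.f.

After input A: C = (160·0.067 + 0.105·12.6) / 160.1 = 0.07522 mg/L.
Over the 17 km reach to input B (t = 2.5e+04 s = 0.2894 d), decay gives C = 0.07522·exp(−0.36·0.2894) = 0.06778 mg/L.
1690 L/s = 1.69 m³/s.
After input B: C = (160.1·0.06778 + 1.69·0.36) / 161.8 = 0.07083 mg/L.

0.0708 mg/L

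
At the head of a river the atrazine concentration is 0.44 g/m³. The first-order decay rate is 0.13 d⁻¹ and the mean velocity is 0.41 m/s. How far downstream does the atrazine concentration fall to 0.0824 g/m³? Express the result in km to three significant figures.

From C = C₀·e^(−kt), t = ln(C₀/C)/k = ln(0.44/0.0824)/0.13 = 1.675/0.13 = 12.89 d.
Distance = v·t = 0.41 m/s × 1.113e+06 s = 4.565e+05 m = 456.5 km.

456 km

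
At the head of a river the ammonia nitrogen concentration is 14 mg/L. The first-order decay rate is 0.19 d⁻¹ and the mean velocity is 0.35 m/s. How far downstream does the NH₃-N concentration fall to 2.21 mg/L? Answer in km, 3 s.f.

294 km

From C = C₀·e^(−kt), t = ln(C₀/C)/k = ln(14/2.21)/0.19 = 1.846/0.19 = 9.716 d.
Distance = v·t = 0.35 m/s × 8.395e+05 s = 2.938e+05 m = 293.8 km.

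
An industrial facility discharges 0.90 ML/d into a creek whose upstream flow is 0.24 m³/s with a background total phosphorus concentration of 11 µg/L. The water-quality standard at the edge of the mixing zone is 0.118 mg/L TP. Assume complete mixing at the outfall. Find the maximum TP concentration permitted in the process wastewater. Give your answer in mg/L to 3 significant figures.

2.58 mg/L

0.90 ML/d = 0.01042 m³/s.
11 µg/L = 0.011 mg/L.
Mass balance: 0.118·0.2504 = 0.01042·Cₑ + 0.24·0.011.
Cₑ = (0.02955 − 0.00264) / 0.01042 = 2.583 mg/L.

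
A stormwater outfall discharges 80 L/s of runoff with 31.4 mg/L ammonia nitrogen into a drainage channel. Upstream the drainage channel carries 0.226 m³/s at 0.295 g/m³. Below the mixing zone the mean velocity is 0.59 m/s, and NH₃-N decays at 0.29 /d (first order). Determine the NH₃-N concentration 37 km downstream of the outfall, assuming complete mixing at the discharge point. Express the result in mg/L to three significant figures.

6.83 mg/L

80 L/s = 0.08 m³/s.
After complete mixing, C₀ = (0.08·31.4 + 0.226·0.295) / 0.306 = 8.427 mg/L.
Travel time t = 3.7e+04 m / 0.59 m/s = 6.271e+04 s = 0.7258 d.
C = 8.427·exp(−0.29·0.7258) = 8.427·0.8102 = 6.827 mg/L.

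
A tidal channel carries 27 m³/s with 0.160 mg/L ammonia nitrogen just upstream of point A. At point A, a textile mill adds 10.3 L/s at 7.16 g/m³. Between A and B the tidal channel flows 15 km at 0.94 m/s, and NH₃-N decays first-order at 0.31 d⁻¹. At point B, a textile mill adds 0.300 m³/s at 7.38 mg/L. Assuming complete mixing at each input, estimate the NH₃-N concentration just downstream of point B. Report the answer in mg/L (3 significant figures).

0.233 mg/L

10.3 L/s = 0.0103 m³/s.
After input A: C = (27·0.16 + 0.0103·7.16) / 27.01 = 0.1627 mg/L.
Over the 15 km reach to input B (t = 1.596e+04 s = 0.1847 d), decay gives C = 0.1627·exp(−0.31·0.1847) = 0.1536 mg/L.
After input B: C = (27.01·0.1536 + 0.3·7.38) / 27.31 = 0.233 mg/L.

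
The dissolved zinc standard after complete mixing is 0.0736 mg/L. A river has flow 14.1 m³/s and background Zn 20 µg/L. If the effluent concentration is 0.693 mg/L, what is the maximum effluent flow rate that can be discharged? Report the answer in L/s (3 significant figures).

1220 L/s

20 µg/L = 0.02 mg/L.
Mass balance at complete mixing: C_std·(Q_w + Q_r) = Q_w·C_e + Q_r·C_b.
Rearranging, Q_w = Q_r·(C_std − C_b)/(C_e − C_std) = 14.1·(0.0736 − 0.02) / (0.693 − 0.0736) = 1.22 m³/s.
= 1220 L/s.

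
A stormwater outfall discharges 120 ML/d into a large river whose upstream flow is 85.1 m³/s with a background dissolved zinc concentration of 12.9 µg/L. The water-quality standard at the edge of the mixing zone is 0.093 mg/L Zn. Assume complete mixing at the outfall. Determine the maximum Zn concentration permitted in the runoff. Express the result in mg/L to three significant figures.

120 ML/d = 1.389 m³/s.
12.9 µg/L = 0.0129 mg/L.
Mass balance: 0.093·86.49 = 1.389·Cₑ + 85.1·0.0129.
Cₑ = (8.043 − 1.098) / 1.389 = 5.001 mg/L.

5.00 mg/L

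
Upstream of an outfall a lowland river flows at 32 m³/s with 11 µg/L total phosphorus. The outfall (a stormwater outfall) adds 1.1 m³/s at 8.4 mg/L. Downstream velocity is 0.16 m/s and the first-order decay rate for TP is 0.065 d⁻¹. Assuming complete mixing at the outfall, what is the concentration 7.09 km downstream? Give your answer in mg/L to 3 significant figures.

0.280 mg/L

11 µg/L = 0.011 mg/L.
After complete mixing, C₀ = (1.1·8.4 + 32·0.011) / 33.1 = 0.2898 mg/L.
Travel time t = 7090 m / 0.16 m/s = 4.431e+04 s = 0.5129 d.
C = 0.2898·exp(−0.065·0.5129) = 0.2898·0.9672 = 0.2803 mg/L.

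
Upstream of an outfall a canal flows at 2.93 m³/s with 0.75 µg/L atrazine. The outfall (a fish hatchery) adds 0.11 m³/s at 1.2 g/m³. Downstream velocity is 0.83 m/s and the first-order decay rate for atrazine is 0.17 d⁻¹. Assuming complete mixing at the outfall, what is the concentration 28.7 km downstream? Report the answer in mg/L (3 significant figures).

0.75 µg/L = 0.00075 mg/L.
After complete mixing, C₀ = (0.11·1.2 + 2.93·0.00075) / 3.04 = 0.04414 mg/L.
Travel time t = 2.87e+04 m / 0.83 m/s = 3.458e+04 s = 0.4002 d.
C = 0.04414·exp(−0.17·0.4002) = 0.04414·0.9342 = 0.04124 mg/L.

0.0412 mg/L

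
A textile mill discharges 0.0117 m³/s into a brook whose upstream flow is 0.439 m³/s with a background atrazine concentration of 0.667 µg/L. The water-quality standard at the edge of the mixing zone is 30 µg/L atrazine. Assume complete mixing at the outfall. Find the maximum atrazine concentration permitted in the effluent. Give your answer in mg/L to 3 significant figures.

1.13 mg/L

0.667 µg/L = 0.000667 mg/L.
30 µg/L = 0.03 mg/L.
Mass balance: 0.03·0.4507 = 0.0117·Cₑ + 0.439·0.000667.
Cₑ = (0.01352 − 0.0002928) / 0.0117 = 1.131 mg/L.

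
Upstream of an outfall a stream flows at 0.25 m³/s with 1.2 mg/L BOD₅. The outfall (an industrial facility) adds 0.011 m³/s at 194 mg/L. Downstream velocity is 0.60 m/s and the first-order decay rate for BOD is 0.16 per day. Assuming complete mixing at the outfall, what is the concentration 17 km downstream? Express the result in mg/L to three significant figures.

8.85 mg/L

After complete mixing, C₀ = (0.011·194 + 0.25·1.2) / 0.261 = 9.326 mg/L.
Travel time t = 1.7e+04 m / 0.60 m/s = 2.833e+04 s = 0.3279 d.
C = 9.326·exp(−0.16·0.3279) = 9.326·0.9489 = 8.849 mg/L.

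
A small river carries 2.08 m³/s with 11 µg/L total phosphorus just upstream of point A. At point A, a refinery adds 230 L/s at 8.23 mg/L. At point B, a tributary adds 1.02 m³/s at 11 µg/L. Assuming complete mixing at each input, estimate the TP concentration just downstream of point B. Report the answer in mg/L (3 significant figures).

0.579 mg/L

11 µg/L = 0.011 mg/L.
230 L/s = 0.23 m³/s.
After input A: C = (2.08·0.011 + 0.23·8.23) / 2.31 = 0.8293 mg/L.
11 µg/L = 0.011 mg/L.
After input B: C = (2.31·0.8293 + 1.02·0.011) / 3.33 = 0.5787 mg/L.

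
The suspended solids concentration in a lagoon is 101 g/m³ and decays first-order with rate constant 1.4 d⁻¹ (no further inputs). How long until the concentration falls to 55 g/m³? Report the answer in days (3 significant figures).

0.434 d

t = ln(C₀/C)/k = ln(101/55)/1.4 = 0.6078/1.4 = 0.4341 d.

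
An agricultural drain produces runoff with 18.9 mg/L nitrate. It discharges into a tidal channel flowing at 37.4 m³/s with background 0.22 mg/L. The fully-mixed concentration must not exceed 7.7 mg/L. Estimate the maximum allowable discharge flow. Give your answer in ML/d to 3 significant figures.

2160 ML/d

Mass balance at complete mixing: C_std·(Q_w + Q_r) = Q_w·C_e + Q_r·C_b.
Rearranging, Q_w = Q_r·(C_std − C_b)/(C_e − C_std) = 37.4·(7.7 − 0.22) / (18.9 − 7.7) = 24.98 m³/s.
= 2158 ML/d.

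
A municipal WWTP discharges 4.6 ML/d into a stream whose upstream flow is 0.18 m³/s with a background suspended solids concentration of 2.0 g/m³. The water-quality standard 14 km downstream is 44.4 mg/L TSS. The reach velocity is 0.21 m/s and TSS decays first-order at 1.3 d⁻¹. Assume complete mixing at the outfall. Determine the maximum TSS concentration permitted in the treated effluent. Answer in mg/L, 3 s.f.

4.6 ML/d = 0.05324 m³/s.
Travel time to the compliance point: t = 1.4e+04/0.21 = 6.667e+04 s = 0.7716 d; decay factor exp(−1.3·0.7716) = 0.3667.
So the concentration just after mixing may be at most 44.4/0.3667 = 121.1 mg/L.
Mass balance: 121.1·0.2332 = 0.05324·Cₑ + 0.18·2.
Cₑ = (28.24 − 0.36) / 0.05324 = 523.6 mg/L.

524 mg/L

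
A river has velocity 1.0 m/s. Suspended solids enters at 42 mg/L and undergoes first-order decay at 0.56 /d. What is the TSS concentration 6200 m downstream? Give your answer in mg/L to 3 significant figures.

Travel time t = 6200 m / 1.0 m/s = 6200/1.0 = 6200 s = 0.07176 d.
First-order decay: C = 42·exp(−0.56·0.07176) = 42·0.9606 = 40.35 mg/L.

40.3 mg/L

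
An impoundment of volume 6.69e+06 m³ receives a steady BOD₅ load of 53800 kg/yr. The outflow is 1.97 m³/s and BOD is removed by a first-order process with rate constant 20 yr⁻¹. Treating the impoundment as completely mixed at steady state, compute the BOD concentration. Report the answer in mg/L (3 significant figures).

Outflow Q = 1.97 m³/s × 3.156e+07 s/yr = 6.217e+07 m³/yr.
Steady-state CSTR mass balance: W = Q·C + k·V·C, so C = W/(Q + kV).
Q + kV = 6.217e+07 + 20·6.69e+06 = 1.96e+08 m³/yr.
C = 53800/1.96e+08 = 0.0002745 kg/m³ = 0.2745 mg/L.

0.275 mg/L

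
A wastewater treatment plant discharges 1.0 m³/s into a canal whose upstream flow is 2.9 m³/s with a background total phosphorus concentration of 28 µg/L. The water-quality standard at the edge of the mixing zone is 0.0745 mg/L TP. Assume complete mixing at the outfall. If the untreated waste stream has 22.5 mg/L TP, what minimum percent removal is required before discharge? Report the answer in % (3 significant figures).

28 µg/L = 0.028 mg/L.
Mass balance: 0.0745·3.9 = 1·Cₑ + 2.9·0.028.
Cₑ = (0.2905 − 0.0812) / 1 = 0.2093 mg/L.
Required removal = 1 − 0.2093/22.5 = 99.07 %.

99.1 %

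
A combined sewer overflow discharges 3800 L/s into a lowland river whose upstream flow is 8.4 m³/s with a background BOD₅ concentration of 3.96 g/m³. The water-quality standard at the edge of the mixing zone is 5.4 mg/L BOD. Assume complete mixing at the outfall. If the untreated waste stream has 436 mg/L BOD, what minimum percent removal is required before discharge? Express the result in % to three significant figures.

98.0 %

3800 L/s = 3.8 m³/s.
Mass balance: 5.4·12.2 = 3.8·Cₑ + 8.4·3.96.
Cₑ = (65.88 − 33.26) / 3.8 = 8.583 mg/L.
Required removal = 1 − 8.583/436 = 98.03 %.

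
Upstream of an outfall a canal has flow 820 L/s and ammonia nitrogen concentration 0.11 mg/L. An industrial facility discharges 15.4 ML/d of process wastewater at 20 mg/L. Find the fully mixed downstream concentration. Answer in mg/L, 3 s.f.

15.4 ML/d = 0.1782 m³/s.
820 L/s = 0.82 m³/s.
Conservation of mass across the mixing zone: C = (0.1782·20 + 0.82·0.11) / (0.1782 + 0.82) = 3.655/0.9982 = 3.661 mg/L.

3.66 mg/L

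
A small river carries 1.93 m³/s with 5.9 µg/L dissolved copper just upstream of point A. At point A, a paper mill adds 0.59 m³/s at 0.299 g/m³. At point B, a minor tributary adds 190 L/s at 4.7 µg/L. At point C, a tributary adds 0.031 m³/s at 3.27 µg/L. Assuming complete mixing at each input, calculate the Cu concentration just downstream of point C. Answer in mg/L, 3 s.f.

0.0689 mg/L

5.9 µg/L = 0.0059 mg/L.
After input A: C = (1.93·0.0059 + 0.59·0.299) / 2.52 = 0.07452 mg/L.
190 L/s = 0.19 m³/s.
4.7 µg/L = 0.0047 mg/L.
After input B: C = (2.52·0.07452 + 0.19·0.0047) / 2.71 = 0.06963 mg/L.
3.27 µg/L = 0.00327 mg/L.
After input C: C = (2.71·0.06963 + 0.031·0.00327) / 2.741 = 0.06888 mg/L.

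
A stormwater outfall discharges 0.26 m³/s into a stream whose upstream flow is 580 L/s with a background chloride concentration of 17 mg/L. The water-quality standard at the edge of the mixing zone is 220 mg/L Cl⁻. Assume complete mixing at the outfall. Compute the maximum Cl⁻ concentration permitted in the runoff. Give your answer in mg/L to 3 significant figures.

673 mg/L

580 L/s = 0.58 m³/s.
Mass balance: 220·0.84 = 0.26·Cₑ + 0.58·17.
Cₑ = (184.8 − 9.86) / 0.26 = 672.8 mg/L.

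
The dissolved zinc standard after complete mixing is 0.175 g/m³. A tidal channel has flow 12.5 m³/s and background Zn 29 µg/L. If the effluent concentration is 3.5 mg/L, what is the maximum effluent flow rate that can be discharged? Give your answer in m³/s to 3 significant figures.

29 µg/L = 0.029 mg/L.
Mass balance at complete mixing: C_std·(Q_w + Q_r) = Q_w·C_e + Q_r·C_b.
Rearranging, Q_w = Q_r·(C_std − C_b)/(C_e − C_std) = 12.5·(0.175 − 0.029) / (3.5 − 0.175) = 0.5489 m³/s.

0.549 m³/s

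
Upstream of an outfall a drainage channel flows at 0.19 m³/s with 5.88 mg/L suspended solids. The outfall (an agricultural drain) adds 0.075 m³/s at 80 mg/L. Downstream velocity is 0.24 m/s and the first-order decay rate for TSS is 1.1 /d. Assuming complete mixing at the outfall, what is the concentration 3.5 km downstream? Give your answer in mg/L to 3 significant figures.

22.3 mg/L

After complete mixing, C₀ = (0.075·80 + 0.19·5.88) / 0.265 = 26.86 mg/L.
Travel time t = 3500 m / 0.24 m/s = 1.458e+04 s = 0.1688 d.
C = 26.86·exp(−1.1·0.1688) = 26.86·0.8305 = 22.31 mg/L.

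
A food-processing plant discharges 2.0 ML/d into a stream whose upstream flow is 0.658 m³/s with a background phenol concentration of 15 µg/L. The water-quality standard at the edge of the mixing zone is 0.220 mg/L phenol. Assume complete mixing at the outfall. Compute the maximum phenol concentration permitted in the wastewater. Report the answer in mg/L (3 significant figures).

2.0 ML/d = 0.02315 m³/s.
15 µg/L = 0.015 mg/L.
Mass balance: 0.22·0.6811 = 0.02315·Cₑ + 0.658·0.015.
Cₑ = (0.1499 − 0.00987) / 0.02315 = 6.047 mg/L.

6.05 mg/L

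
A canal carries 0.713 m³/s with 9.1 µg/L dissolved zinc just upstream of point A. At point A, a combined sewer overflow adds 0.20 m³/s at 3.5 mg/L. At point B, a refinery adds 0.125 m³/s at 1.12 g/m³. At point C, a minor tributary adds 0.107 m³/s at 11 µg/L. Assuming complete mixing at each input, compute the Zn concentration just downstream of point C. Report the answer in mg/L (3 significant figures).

9.1 µg/L = 0.0091 mg/L.
After input A: C = (0.713·0.0091 + 0.2·3.5) / 0.913 = 0.7738 mg/L.
After input B: C = (0.913·0.7738 + 0.125·1.12) / 1.038 = 0.8155 mg/L.
11 µg/L = 0.011 mg/L.
After input C: C = (1.038·0.8155 + 0.107·0.011) / 1.145 = 0.7403 mg/L.

0.740 mg/L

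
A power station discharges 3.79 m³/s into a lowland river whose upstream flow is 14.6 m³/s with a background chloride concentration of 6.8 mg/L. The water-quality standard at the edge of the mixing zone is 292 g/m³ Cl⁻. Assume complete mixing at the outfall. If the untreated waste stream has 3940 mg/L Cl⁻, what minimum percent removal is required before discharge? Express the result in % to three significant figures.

64.7 %

Mass balance: 292·18.39 = 3.79·Cₑ + 14.6·6.8.
Cₑ = (5370 − 99.28) / 3.79 = 1391 mg/L.
Required removal = 1 − 1391/3940 = 64.7 %.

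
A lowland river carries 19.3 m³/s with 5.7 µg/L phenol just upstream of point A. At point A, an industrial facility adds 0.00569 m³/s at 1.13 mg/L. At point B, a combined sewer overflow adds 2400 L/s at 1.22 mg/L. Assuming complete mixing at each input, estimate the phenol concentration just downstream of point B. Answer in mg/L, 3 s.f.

0.140 mg/L

5.7 µg/L = 0.0057 mg/L.
After input A: C = (19.3·0.0057 + 0.00569·1.13) / 19.31 = 0.006031 mg/L.
2400 L/s = 2.4 m³/s.
After input B: C = (19.31·0.006031 + 2.4·1.22) / 21.71 = 0.1403 mg/L.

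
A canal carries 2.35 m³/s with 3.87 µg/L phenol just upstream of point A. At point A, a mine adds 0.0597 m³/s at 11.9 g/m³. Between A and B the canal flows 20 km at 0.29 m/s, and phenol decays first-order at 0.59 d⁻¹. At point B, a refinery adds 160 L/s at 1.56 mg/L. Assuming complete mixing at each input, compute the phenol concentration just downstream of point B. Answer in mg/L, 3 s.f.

0.272 mg/L

3.87 µg/L = 0.00387 mg/L.
After input A: C = (2.35·0.00387 + 0.0597·11.9) / 2.41 = 0.2986 mg/L.
Over the 20 km reach to input B (t = 6.897e+04 s = 0.7982 d), decay gives C = 0.2986·exp(−0.59·0.7982) = 0.1864 mg/L.
160 L/s = 0.16 m³/s.
After input B: C = (2.41·0.1864 + 0.16·1.56) / 2.57 = 0.272 mg/L.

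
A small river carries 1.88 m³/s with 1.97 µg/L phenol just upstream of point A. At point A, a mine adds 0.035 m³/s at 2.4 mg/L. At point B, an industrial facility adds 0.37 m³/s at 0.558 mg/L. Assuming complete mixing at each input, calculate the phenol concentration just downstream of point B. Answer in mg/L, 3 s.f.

1.97 µg/L = 0.00197 mg/L.
After input A: C = (1.88·0.00197 + 0.035·2.4) / 1.915 = 0.0458 mg/L.
After input B: C = (1.915·0.0458 + 0.37·0.558) / 2.285 = 0.1287 mg/L.

0.129 mg/L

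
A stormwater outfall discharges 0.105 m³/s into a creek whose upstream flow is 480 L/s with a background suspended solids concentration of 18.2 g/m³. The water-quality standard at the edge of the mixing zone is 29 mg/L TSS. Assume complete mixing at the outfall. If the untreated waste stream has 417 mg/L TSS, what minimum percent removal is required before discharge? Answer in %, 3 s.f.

480 L/s = 0.48 m³/s.
Mass balance: 29·0.585 = 0.105·Cₑ + 0.48·18.2.
Cₑ = (16.96 − 8.736) / 0.105 = 78.37 mg/L.
Required removal = 1 − 78.37/417 = 81.21 %.

81.2 %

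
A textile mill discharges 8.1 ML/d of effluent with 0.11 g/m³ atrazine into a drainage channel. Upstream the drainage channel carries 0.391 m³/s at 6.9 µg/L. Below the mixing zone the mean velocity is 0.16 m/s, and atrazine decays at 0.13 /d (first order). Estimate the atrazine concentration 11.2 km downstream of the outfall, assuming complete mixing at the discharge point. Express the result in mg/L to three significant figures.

8.1 ML/d = 0.09375 m³/s.
6.9 µg/L = 0.0069 mg/L.
After complete mixing, C₀ = (0.09375·0.11 + 0.391·0.0069) / 0.4848 = 0.02684 mg/L.
Travel time t = 1.12e+04 m / 0.16 m/s = 7e+04 s = 0.8102 d.
C = 0.02684·exp(−0.13·0.8102) = 0.02684·0.9 = 0.02416 mg/L.

0.0242 mg/L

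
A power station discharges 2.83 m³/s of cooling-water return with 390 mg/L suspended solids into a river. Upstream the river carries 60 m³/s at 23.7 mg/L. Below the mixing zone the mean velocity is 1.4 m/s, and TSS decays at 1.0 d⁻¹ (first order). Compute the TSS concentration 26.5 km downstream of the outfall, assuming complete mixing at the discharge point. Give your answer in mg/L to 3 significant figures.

32.3 mg/L

After complete mixing, C₀ = (2.83·390 + 60·23.7) / 62.83 = 40.2 mg/L.
Travel time t = 2.65e+04 m / 1.4 m/s = 1.893e+04 s = 0.2191 d.
C = 40.2·exp(−1.0·0.2191) = 40.2·0.8033 = 32.29 mg/L.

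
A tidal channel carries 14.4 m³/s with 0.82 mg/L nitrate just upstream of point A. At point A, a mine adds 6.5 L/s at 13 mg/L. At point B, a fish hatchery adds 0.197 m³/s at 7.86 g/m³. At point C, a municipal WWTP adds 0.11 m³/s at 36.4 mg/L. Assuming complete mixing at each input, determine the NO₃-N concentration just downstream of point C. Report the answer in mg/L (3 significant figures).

1.19 mg/L

6.5 L/s = 0.0065 m³/s.
After input A: C = (14.4·0.82 + 0.0065·13) / 14.41 = 0.8255 mg/L.
After input B: C = (14.41·0.8255 + 0.197·7.86) / 14.6 = 0.9204 mg/L.
After input C: C = (14.6·0.9204 + 0.11·36.4) / 14.71 = 1.186 mg/L.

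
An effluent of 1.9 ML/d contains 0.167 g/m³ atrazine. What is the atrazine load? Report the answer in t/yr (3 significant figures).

1.9 ML/d = 0.02199 m³/s.
Mass flux = Q·C = 0.02199 m³/s × 0.167 g/m³ = 0.003672 g/s.
= 0.003672 g/s × 31.56 = 0.1159 t/yr.

0.116 t/yr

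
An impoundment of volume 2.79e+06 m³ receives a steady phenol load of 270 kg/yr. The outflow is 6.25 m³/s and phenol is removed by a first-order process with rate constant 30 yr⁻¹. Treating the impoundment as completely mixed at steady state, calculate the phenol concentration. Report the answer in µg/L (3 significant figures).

Outflow Q = 6.25 m³/s × 3.156e+07 s/yr = 1.972e+08 m³/yr.
Steady-state CSTR mass balance: W = Q·C + k·V·C, so C = W/(Q + kV).
Q + kV = 1.972e+08 + 30·2.79e+06 = 2.809e+08 m³/yr.
C = 270/2.809e+08 = 9.611e-07 kg/m³ = 0.0009611 mg/L = 0.9611 µg/L.

0.961 µg/L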